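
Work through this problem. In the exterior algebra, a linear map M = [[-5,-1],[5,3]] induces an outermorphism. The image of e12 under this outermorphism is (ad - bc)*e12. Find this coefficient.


The outermorphism of a linear map f sends e1^e2 to f(e1)^f(e2).
f(e1) = -5*e1 + 5*e2
f(e2) = -1*e1 + 3*e2
f(e1) ^ f(e2) = (-5*e1 + 5*e2) ^ (-1*e1 + 3*e2)
= (-5)*3*e12 + 5*(-1)*e21
= (-15 - (-5))*e12
= -10*e12
Coefficient = -10


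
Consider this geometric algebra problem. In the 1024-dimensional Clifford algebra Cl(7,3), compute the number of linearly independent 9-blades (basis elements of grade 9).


Number of grade-k basis blades in Cl(p,q) with n = p + q is C(n, k).
n = 7 + 3 = 10
C(10, 9) = 10! / (9! * 1!)
= 3628800 / (362880 * 1)
= 10


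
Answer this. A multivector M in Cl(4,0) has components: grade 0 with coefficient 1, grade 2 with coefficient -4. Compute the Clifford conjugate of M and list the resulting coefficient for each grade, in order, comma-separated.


Clifford conjugate sign for grade k: (-1)^(k(k+1)/2)
Grade 0: (-1)^(0*1/2) = (-1)^0 = 1, coeff 1 -> 1
Grade 2: (-1)^(2*3/2) = (-1)^3 = -1, coeff -4 -> 4
Conjugated coefficients: 1, 4


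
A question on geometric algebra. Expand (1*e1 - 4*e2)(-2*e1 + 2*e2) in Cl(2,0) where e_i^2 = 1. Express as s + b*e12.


Expand: (1*e1 - 4*e2)(-2*e1 + 2*e2)
= 1*(-2)*e1e1 + 1*2*e1e2 + (-4)*(-2)*e2e1 + (-4)*2*e2e2
Using e1^2 = e2^2 = 1, e2e1 = -e1e2:
Scalar part s = 1*(-2) + (-4)*2 = -2 + (-8) = -10
Bivector part b = 1*2 - (-4)*(-2) = 2 - 8 = -6
uv = -10 - 6*e12


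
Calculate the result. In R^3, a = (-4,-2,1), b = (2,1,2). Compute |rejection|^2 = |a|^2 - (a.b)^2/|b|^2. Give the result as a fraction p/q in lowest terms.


|a|^2 = (-4)^2 + (-2)^2 + 1^2 = 21
|b|^2 = 2^2 + 1^2 + 2^2 = 9
a . b = (-4)*2 + (-2)*1 + 1*2 = -8
(a.b)^2 = (-8)^2 = 64
|rej|^2 = 21 - 64/9
= (189 - 64)/9
= 125/9
In lowest terms: 125/9


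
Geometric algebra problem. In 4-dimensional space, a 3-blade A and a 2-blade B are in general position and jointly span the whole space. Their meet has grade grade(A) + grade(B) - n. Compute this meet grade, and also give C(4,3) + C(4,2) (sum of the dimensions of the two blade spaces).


Meet grade = grade(A) + grade(B) - n
= 3 + 2 - 4 = 1
C(4,3) = 4
C(4,2) = 6
dim_A + dim_B = 4 + 6 = 10


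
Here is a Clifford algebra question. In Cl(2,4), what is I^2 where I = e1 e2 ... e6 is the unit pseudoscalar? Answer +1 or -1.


The pseudoscalar I = e1...e_n (product of all n generators) of Cl(p,q) satisfies I^2 = (-1)^(q + n(n-1)/2).
p = 2, q = 4, n = p + q = 6
n(n-1)/2 = 6 * 5 / 2 = 15
Exponent = q + n(n-1)/2 = 4 + 15 = 19
I^2 = (-1)^19 = -1


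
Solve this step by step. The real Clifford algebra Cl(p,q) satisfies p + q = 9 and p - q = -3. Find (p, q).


We need p + q = 9 and p - q = -3.
Adding: 2p = 9 + (-3) = 6, so p = 3.
Then q = 9 - 3 = 6.
(p, q) = (3, 6)


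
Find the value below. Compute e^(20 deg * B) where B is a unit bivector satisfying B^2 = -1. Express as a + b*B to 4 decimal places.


For a unit bivector B with B^2 = -1, the exponential series gives
e^(theta*B) = cos(theta) + sin(theta)*B (the GA analogue of Euler's formula).
theta = 20 degrees = 0.349066 rad
cos(20 deg) = 0.9397
sin(20 deg) = 0.3420
exp(theta*B) = 0.9397 + 0.3420*B


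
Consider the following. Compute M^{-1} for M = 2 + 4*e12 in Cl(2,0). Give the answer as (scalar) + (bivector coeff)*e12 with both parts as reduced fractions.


M = 2 + 4*e12, where e12^2 = -1.
Since M commutes with its reverse ~M = a - b*e12, M * ~M = a^2 - b^2*e12^2 = a^2 + b^2.
So M^{-1} = ~M / (a^2 + b^2) = (a - b*e12)/(a^2 + b^2).
a^2 + b^2 = 4 + 16 = 20
Scalar part = 2/20 = 1/10
Bivector coeff = -4/20 = -1/5
M^{-1} = 1/10 - 1/5*e12


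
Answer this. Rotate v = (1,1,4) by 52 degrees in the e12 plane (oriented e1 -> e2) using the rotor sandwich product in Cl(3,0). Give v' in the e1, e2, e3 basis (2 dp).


Rotor R = cos(26deg) - sin(26deg)*e12
Rotation angle theta = 2 * 26 = 52 degrees in the e12 plane (e1 -> e2).
The component perpendicular to the plane (e3) is invariant: v'_3 = v3 = 4.00
cos(52deg) = 0.6157, sin(52deg) = 0.7880
v'_1 = v1*cos(theta) - v2*sin(theta) = 1*0.6157 - 1*0.7880 = -0.17
v'_2 = v1*sin(theta) + v2*cos(theta) = 1*0.7880 + 1*0.6157 = 1.40
v' = -0.17*e1 + 1.40*e2 + 4.00*e3


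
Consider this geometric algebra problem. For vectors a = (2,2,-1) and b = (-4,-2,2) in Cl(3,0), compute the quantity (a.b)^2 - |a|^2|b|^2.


a . b = 2*(-4) + 2*(-2) + (-1)*2
= -8 + (-4) + (-2) = -14
|a|^2 = 2^2 + 2^2 + (-1)^2 = 9
|b|^2 = (-4)^2 + (-2)^2 + 2^2 = 24
(a.b)^2 = (-14)^2 = 196
|a|^2 * |b|^2 = 9 * 24 = 216
Result = 196 - 216 = -20


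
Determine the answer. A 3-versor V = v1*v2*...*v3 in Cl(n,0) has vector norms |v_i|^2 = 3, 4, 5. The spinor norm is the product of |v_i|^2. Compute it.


Spinor norm N(V) = |v1|^2 * |v2|^2 * ... * |v3|^2
= 3 * 4 * 5
Running product: 3, 12, 60
N(V) = 60


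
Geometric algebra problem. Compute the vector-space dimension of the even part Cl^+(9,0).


Even subalgebra dimension = 2^(n-1)
n = 9 + 0 = 9
2^(9 - 1) = 2^8 = 256
Verification: sum of C(9,k) for even k = 1 + 36 + 126 + 84 + 9 = 256
Result = 256


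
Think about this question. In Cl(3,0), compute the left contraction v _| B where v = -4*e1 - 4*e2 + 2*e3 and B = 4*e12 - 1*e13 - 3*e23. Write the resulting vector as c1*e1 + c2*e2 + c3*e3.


Left contraction v _| B = <vB>_1 (grade-1 part of the geometric product vB).
Using e1_|e12 = e2, e2_|e12 = -e1, e1_|e13 = e3, e3_|e13 = -e1, e2_|e23 = e3, e3_|e23 = -e2:
e1 coeff: -v2*b12 - v3*b13 = -(-4)*(4) - (2)*(-1) = 18
e2 coeff: v1*b12 - v3*b23 = (-4)*(4) - (2)*(-3) = -10
e3 coeff: v1*b13 + v2*b23 = (-4)*(-1) + (-4)*(-3) = 16
v _| B = 18*e1 - 10*e2 + 16*e3


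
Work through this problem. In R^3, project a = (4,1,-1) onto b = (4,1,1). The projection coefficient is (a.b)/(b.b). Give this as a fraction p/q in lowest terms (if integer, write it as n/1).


Projection coefficient = (a . b) / (b . b)
a . b = 4*4 + 1*1 + (-1)*1
= 16 + 1 + (-1) = 16
b . b = 4^2 + 1^2 + 1^2
= 16 + 1 + 1 = 18
Coefficient = 16/18
In lowest terms: 8/9


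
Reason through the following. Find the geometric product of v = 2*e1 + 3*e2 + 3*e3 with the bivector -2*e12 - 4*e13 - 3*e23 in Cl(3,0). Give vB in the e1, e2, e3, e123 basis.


vB has grade-1 (vector) and grade-3 (trivector) parts: vB = (v _| B) + (v ^ B).
Vector part <vB>_1:
  e1: -v2*b12 - v3*b13 = -(3)*(-2) - (3)*(-4) = 18
  e2: v1*b12 - v3*b23 = (2)*(-2) - (3)*(-3) = 5
  e3: v1*b13 + v2*b23 = (2)*(-4) + (3)*(-3) = -17
Trivector part <vB>_3:
  e123: v1*b23 - v2*b13 + v3*b12 = (2)*(-3) - (3)*(-4) + (3)*(-2) = 0
vB = 18*e1 + 5*e2 - 17*e3 + 0*e123


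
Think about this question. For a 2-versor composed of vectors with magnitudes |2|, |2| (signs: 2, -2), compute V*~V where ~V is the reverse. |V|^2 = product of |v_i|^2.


Each vector v_i has |v_i|^2 = s_i^2
Squared scales: 2^2 = 4, (-2)^2 = 4
|V|^2 = 4 * 4
= 16


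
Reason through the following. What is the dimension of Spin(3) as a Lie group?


Spin(n) double-covers SO(n); both have Lie algebra so(n) of dimension n(n-1)/2.
n = 3
n(n-1) = 3 * 2 = 6
dim Spin(3) = 6/2 = 3


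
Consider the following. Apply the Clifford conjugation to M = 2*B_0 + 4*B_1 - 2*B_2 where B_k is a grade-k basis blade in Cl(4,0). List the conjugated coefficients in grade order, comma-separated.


Clifford conjugate sign for grade k: (-1)^(k(k+1)/2)
Grade 0: (-1)^(0*1/2) = (-1)^0 = 1, coeff 2 -> 2
Grade 1: (-1)^(1*2/2) = (-1)^1 = -1, coeff 4 -> -4
Grade 2: (-1)^(2*3/2) = (-1)^3 = -1, coeff -2 -> 2
Conjugated coefficients: 2, -4, 2


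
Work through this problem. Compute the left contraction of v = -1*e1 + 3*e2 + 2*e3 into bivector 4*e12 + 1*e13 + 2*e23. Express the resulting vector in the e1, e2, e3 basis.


Left contraction v _| B = <vB>_1 (grade-1 part of the geometric product vB).
Using e1_|e12 = e2, e2_|e12 = -e1, e1_|e13 = e3, e3_|e13 = -e1, e2_|e23 = e3, e3_|e23 = -e2:
e1 coeff: -v2*b12 - v3*b13 = -(3)*(4) - (2)*(1) = -14
e2 coeff: v1*b12 - v3*b23 = (-1)*(4) - (2)*(2) = -8
e3 coeff: v1*b13 + v2*b23 = (-1)*(1) + (3)*(2) = 5
v _| B = -14*e1 - 8*e2 + 5*e3


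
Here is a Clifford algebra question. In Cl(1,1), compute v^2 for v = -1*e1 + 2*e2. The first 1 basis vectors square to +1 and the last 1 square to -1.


v^2 = sum of c_i^2 * e_i^2
Positive signature terms (e_i^2 = +1): (-1)^2 = 1
Negative signature terms (e_j^2 = -1): 2^2 = 4
v^2 = 1 - 4 = -3


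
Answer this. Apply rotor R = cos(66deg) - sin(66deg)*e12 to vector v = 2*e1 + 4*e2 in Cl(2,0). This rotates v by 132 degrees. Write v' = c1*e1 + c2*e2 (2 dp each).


Rotor R = cos(66deg) - sin(66deg)*e12
Rotation angle theta = 2 * 66 = 132 degrees
v' = R*v*~R rotates v by theta.
cos(132deg) = -0.6691, sin(132deg) = 0.7431
v'_1 = 2*cos(132deg) - 4*sin(132deg)
= 2*(-0.6691) - 4*0.7431
= -4.31
v'_2 = 2*sin(132deg) + 4*cos(132deg)
= 2*0.7431 + 4*(-0.6691)
= -1.19
v' = -4.31*e1 - 1.19*e2


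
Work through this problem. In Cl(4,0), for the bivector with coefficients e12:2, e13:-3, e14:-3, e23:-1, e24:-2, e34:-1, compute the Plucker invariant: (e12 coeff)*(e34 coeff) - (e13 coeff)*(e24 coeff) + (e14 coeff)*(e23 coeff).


Plucker relation: af - be + cd
a*f = 2*(-1) = -2
b*e = (-3)*(-2) = 6
c*d = (-3)*(-1) = 3
af - be + cd = -2 - 6 + 3
= -5


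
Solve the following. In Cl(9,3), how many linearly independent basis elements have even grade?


Even subalgebra dimension = 2^(n-1)
n = 9 + 3 = 12
2^(12 - 1) = 2^11 = 2048
Verification: sum of C(12,k) for even k = 1 + 66 + 495 + 924 + 495 + 66 + 1 = 2048
Result = 2048


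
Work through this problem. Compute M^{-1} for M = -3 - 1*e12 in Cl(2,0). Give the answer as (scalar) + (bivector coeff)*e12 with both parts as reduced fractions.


M = -3 - 1*e12, where e12^2 = -1.
Since M commutes with its reverse ~M = a - b*e12, M * ~M = a^2 - b^2*e12^2 = a^2 + b^2.
So M^{-1} = ~M / (a^2 + b^2) = (a - b*e12)/(a^2 + b^2).
a^2 + b^2 = 9 + 1 = 10
Scalar part = -3/10 = -3/10
Bivector coeff = 1/10 = 1/10
M^{-1} = -3/10 + 1/10*e12


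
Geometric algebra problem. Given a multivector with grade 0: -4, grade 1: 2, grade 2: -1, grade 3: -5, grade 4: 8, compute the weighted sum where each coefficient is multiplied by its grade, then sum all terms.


Grade-weighted sum = sum of grade_k * coefficient_k
0*(-4) = 0
1*2 = 2
2*(-1) = -2
3*(-5) = -15
4*8 = 32
Total = 0 + 2 + (-2) + (-15) + 32 = 17


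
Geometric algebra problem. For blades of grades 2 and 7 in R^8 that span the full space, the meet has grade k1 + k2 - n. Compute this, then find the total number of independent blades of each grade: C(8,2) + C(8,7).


Meet grade = grade(A) + grade(B) - n
= 2 + 7 - 8 = 1
C(8,2) = 28
C(8,7) = 8
dim_A + dim_B = 28 + 8 = 36


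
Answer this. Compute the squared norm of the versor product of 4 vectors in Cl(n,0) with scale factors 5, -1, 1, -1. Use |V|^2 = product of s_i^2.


Each vector v_i has |v_i|^2 = s_i^2
Squared scales: 5^2 = 25, (-1)^2 = 1, 1^2 = 1, (-1)^2 = 1
|V|^2 = 25 * 1 * 1 * 1
= 25


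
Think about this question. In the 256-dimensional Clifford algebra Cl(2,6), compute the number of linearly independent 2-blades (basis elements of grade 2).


Number of grade-k basis blades in Cl(p,q) with n = p + q is C(n, k).
n = 2 + 6 = 8
C(8, 2) = 8! / (2! * 6!)
= 40320 / (2 * 720)
= 28


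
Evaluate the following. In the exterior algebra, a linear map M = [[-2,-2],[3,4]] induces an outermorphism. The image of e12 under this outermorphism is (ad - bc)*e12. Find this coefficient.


The outermorphism of a linear map f sends e1^e2 to f(e1)^f(e2).
f(e1) = -2*e1 + 3*e2
f(e2) = -2*e1 + 4*e2
f(e1) ^ f(e2) = (-2*e1 + 3*e2) ^ (-2*e1 + 4*e2)
= (-2)*4*e12 + 3*(-2)*e21
= (-8 - (-6))*e12
= -2*e12
Coefficient = -2


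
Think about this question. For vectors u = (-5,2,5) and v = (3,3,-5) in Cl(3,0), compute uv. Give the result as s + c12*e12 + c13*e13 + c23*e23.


In Cl(3,0): e_i^2 = 1, e_ie_j = -e_je_i for i != j.
Scalar part = u . v = (-5)*3 + 2*3 + 5*(-5)
= -15 + 6 + (-25) = -34
e12 coeff = (-5)*3 - 2*3 = -15 - 6 = -21
e13 coeff = (-5)*(-5) - 5*3 = 25 - 15 = 10
e23 coeff = 2*(-5) - 5*3 = -10 - 15 = -25
uv = -34 - 21*e12 + 10*e13 - 25*e23


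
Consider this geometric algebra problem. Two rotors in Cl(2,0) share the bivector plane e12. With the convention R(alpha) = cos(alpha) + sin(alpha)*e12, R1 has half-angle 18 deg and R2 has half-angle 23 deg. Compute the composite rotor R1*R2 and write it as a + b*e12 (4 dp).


Same-plane rotors commute and their half-angles add:
R1*R2 = cos(a1 + a2) + sin(a1 + a2)*e12.
a1 + a2 = 18 + 23 = 41 deg
cos(41 deg) = 0.7547
sin(41 deg) = 0.6561
R1*R2 = 0.7547 + 0.6561*e12


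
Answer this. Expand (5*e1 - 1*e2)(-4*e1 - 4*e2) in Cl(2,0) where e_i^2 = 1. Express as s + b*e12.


Expand: (5*e1 - 1*e2)(-4*e1 - 4*e2)
= 5*(-4)*e1e1 + 5*(-4)*e1e2 + (-1)*(-4)*e2e1 + (-1)*(-4)*e2e2
Using e1^2 = e2^2 = 1, e2e1 = -e1e2:
Scalar part s = 5*(-4) + (-1)*(-4) = -20 + 4 = -16
Bivector part b = 5*(-4) - (-1)*(-4) = -20 - 4 = -24
uv = -16 - 24*e12


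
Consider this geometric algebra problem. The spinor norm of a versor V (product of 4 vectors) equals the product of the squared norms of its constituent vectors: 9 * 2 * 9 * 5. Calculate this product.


Spinor norm N(V) = |v1|^2 * |v2|^2 * ... * |v4|^2
= 9 * 2 * 9 * 5
Running product: 9, 18, 162, 810
N(V) = 810


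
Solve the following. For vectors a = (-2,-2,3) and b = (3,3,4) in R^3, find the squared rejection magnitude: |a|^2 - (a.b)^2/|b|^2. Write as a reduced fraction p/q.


|a|^2 = (-2)^2 + (-2)^2 + 3^2 = 17
|b|^2 = 3^2 + 3^2 + 4^2 = 34
a . b = (-2)*3 + (-2)*3 + 3*4 = 0
(a.b)^2 = 0^2 = 0
|rej|^2 = 17 - 0/34
= (578 - 0)/34
= 578/34
In lowest terms: 17/1


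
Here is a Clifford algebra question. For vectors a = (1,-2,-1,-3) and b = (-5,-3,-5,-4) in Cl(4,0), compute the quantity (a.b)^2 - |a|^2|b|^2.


a . b = 1*(-5) + (-2)*(-3) + (-1)*(-5) + (-3)*(-4)
= -5 + 6 + 5 + 12 = 18
|a|^2 = 1^2 + (-2)^2 + (-1)^2 + (-3)^2 = 15
|b|^2 = (-5)^2 + (-3)^2 + (-5)^2 + (-4)^2 = 75
(a.b)^2 = 18^2 = 324
|a|^2 * |b|^2 = 15 * 75 = 1125
Result = 324 - 1125 = -801


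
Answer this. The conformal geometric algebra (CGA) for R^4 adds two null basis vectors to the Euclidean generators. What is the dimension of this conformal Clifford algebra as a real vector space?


The conformal model of R^4 uses Cl(5,1): the 4 Euclidean generators plus two extra orthogonal generators e+ (e+^2 = +1) and e- (e-^2 = -1), from which the null vectors e0, einf are built.
Number of generators m = 4 + 2 = 6.
dim Cl(p,q) = 2^m = 2^6 = 64


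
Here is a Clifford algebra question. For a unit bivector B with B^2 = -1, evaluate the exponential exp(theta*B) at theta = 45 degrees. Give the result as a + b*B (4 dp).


For a unit bivector B with B^2 = -1, the exponential series gives
e^(theta*B) = cos(theta) + sin(theta)*B (the GA analogue of Euler's formula).
theta = 45 degrees = 0.785398 rad
cos(45 deg) = 0.7071
sin(45 deg) = 0.7071
exp(theta*B) = 0.7071 + 0.7071*B


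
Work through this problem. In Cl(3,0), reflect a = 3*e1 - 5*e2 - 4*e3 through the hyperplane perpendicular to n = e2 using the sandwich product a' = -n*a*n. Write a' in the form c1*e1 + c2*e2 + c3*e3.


Reflection formula: a' = -n*a*n, with n = e2 (unit vector, n^2 = 1).
For reflection through hyperplane perp to e2:
The component along e2 flips sign, others stay.
a = (3, -5, -4)
a' = (3, 5, -4)
a' = 3*e1 + 5*e2 - 4*e3


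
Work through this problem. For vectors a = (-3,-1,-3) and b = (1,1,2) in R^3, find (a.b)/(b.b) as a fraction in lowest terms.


Projection coefficient = (a . b) / (b . b)
a . b = (-3)*1 + (-1)*1 + (-3)*2
= -3 + (-1) + (-6) = -10
b . b = 1^2 + 1^2 + 2^2
= 1 + 1 + 4 = 6
Coefficient = -10/6
In lowest terms: -5/3


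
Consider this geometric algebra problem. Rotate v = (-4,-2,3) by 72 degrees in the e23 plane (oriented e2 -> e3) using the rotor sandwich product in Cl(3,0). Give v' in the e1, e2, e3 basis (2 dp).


Rotor R = cos(36deg) - sin(36deg)*e23
Rotation angle theta = 2 * 36 = 72 degrees in the e23 plane (e2 -> e3).
The component perpendicular to the plane (e1) is invariant: v'_1 = v1 = -4.00
cos(72deg) = 0.3090, sin(72deg) = 0.9511
v'_2 = v2*cos(theta) - v3*sin(theta) = -2*0.3090 - 3*0.9511 = -3.47
v'_3 = v2*sin(theta) + v3*cos(theta) = -2*0.9511 + 3*0.3090 = -0.98
v' = -4.00*e1 - 3.47*e2 - 0.98*e3


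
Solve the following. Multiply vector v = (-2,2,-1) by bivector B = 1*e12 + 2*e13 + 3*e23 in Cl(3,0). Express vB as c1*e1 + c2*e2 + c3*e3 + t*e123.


vB has grade-1 (vector) and grade-3 (trivector) parts: vB = (v _| B) + (v ^ B).
Vector part <vB>_1:
  e1: -v2*b12 - v3*b13 = -(2)*(1) - (-1)*(2) = 0
  e2: v1*b12 - v3*b23 = (-2)*(1) - (-1)*(3) = 1
  e3: v1*b13 + v2*b23 = (-2)*(2) + (2)*(3) = 2
Trivector part <vB>_3:
  e123: v1*b23 - v2*b13 + v3*b12 = (-2)*(3) - (2)*(2) + (-1)*(1) = -11
vB = 0*e1 + 1*e2 + 2*e3 - 11*e123


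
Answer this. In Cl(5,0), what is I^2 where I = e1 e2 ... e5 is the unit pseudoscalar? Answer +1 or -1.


The pseudoscalar I = e1...e_n (product of all n generators) of Cl(p,q) satisfies I^2 = (-1)^(q + n(n-1)/2).
p = 5, q = 0, n = p + q = 5
n(n-1)/2 = 5 * 4 / 2 = 10
Exponent = q + n(n-1)/2 = 0 + 10 = 10
I^2 = (-1)^10 = +1


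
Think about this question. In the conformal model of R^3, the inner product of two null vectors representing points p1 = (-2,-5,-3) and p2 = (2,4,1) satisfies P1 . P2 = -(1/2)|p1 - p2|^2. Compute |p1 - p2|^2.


p1 - p2 = (-4, -9, -4)
|p1 - p2|^2 = (-4)^2 + (-9)^2 + (-4)^2
= 16 + 81 + 16
= 113


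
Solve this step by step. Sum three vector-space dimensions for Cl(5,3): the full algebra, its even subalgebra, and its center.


n = 5 + 3 = 8
Total dim = 2^8 = 256
Even subalgebra dim = 2^7 = 128
n is even, so center dim = 1
Sum = 256 + 128 + 1 = 385


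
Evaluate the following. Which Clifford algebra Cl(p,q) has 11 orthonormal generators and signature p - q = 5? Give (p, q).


We need p + q = 11 and p - q = 5.
Adding: 2p = 11 + 5 = 16, so p = 8.
Then q = 11 - 8 = 3.
(p, q) = (8, 3)


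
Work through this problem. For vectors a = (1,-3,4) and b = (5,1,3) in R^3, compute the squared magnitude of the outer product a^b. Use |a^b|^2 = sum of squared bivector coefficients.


a wedge b = (a1*b2 - a2*b1)*e12 + (a1*b3 - a3*b1)*e13 + (a2*b3 - a3*b2)*e23
e12 coeff: 1*1 - (-3)*5 = 1 - (-15) = 16
e13 coeff: 1*3 - 4*5 = 3 - 20 = -17
e23 coeff: (-3)*3 - 4*1 = -9 - 4 = -13
|a wedge b|^2 = 16^2 + (-17)^2 + (-13)^2
= 256 + 289 + 169
= 714


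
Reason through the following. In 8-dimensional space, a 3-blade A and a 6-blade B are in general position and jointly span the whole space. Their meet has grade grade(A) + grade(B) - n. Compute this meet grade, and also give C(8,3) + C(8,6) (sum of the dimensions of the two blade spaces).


Meet grade = grade(A) + grade(B) - n
= 3 + 6 - 8 = 1
C(8,3) = 56
C(8,6) = 28
dim_A + dim_B = 56 + 28 = 84


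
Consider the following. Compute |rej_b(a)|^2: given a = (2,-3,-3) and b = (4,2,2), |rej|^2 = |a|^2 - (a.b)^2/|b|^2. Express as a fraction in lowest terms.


|a|^2 = 2^2 + (-3)^2 + (-3)^2 = 22
|b|^2 = 4^2 + 2^2 + 2^2 = 24
a . b = 2*4 + (-3)*2 + (-3)*2 = -4
(a.b)^2 = (-4)^2 = 16
|rej|^2 = 22 - 16/24
= (528 - 16)/24
= 512/24
In lowest terms: 64/3


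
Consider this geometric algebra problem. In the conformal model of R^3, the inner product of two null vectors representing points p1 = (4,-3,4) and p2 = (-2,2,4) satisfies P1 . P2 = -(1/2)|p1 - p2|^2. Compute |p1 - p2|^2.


p1 - p2 = (6, -5, 0)
|p1 - p2|^2 = 6^2 + (-5)^2 + 0^2
= 36 + 25 + 0
= 61


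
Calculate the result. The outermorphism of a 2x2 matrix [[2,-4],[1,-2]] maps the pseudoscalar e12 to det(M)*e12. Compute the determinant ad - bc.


The outermorphism of a linear map f sends e1^e2 to f(e1)^f(e2).
f(e1) = 2*e1 + 1*e2
f(e2) = -4*e1 - 2*e2
f(e1) ^ f(e2) = (2*e1 + 1*e2) ^ (-4*e1 - 2*e2)
= 2*(-2)*e12 + 1*(-4)*e21
= (-4 - (-4))*e12
= 0*e12
Coefficient = 0


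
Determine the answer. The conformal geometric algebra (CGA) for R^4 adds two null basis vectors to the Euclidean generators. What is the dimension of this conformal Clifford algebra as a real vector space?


The conformal model of R^4 uses Cl(5,1): the 4 Euclidean generators plus two extra orthogonal generators e+ (e+^2 = +1) and e- (e-^2 = -1), from which the null vectors e0, einf are built.
Number of generators m = 4 + 2 = 6.
dim Cl(p,q) = 2^m = 2^6 = 64


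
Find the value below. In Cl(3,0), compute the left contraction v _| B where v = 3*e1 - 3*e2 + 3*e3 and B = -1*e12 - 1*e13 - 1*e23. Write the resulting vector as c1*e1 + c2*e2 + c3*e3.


Left contraction v _| B = <vB>_1 (grade-1 part of the geometric product vB).
Using e1_|e12 = e2, e2_|e12 = -e1, e1_|e13 = e3, e3_|e13 = -e1, e2_|e23 = e3, e3_|e23 = -e2:
e1 coeff: -v2*b12 - v3*b13 = -(-3)*(-1) - (3)*(-1) = 0
e2 coeff: v1*b12 - v3*b23 = (3)*(-1) - (3)*(-1) = 0
e3 coeff: v1*b13 + v2*b23 = (3)*(-1) + (-3)*(-1) = 0
v _| B = 0*e1 + 0*e2 + 0*e3


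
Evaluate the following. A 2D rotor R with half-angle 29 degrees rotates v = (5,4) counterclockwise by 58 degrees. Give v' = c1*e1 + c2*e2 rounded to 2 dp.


Rotor R = cos(29deg) - sin(29deg)*e12
Rotation angle theta = 2 * 29 = 58 degrees
v' = R*v*~R rotates v by theta.
cos(58deg) = 0.5299, sin(58deg) = 0.8480
v'_1 = 5*cos(58deg) - 4*sin(58deg)
= 5*0.5299 - 4*0.8480
= -0.74
v'_2 = 5*sin(58deg) + 4*cos(58deg)
= 5*0.8480 + 4*0.5299
= 6.36
v' = -0.74*e1 + 6.36*e2


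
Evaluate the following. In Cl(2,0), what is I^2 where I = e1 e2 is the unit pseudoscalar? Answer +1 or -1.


The pseudoscalar I = e1...e_n (product of all n generators) of Cl(p,q) satisfies I^2 = (-1)^(q + n(n-1)/2).
p = 2, q = 0, n = p + q = 2
n(n-1)/2 = 2 * 1 / 2 = 1
Exponent = q + n(n-1)/2 = 0 + 1 = 1
I^2 = (-1)^1 = -1


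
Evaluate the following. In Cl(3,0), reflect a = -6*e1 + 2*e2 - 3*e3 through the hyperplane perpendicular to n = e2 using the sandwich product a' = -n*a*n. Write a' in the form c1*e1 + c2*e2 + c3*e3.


Reflection formula: a' = -n*a*n, with n = e2 (unit vector, n^2 = 1).
For reflection through hyperplane perp to e2:
The component along e2 flips sign, others stay.
a = (-6, 2, -3)
a' = (-6, -2, -3)
a' = -6*e1 - 2*e2 - 3*e3


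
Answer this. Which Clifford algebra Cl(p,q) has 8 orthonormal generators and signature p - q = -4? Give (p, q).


We need p + q = 8 and p - q = -4.
Adding: 2p = 8 + (-4) = 4, so p = 2.
Then q = 8 - 2 = 6.
(p, q) = (2, 6)


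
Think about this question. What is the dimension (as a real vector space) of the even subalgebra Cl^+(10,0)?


Even subalgebra dimension = 2^(n-1)
n = 10 + 0 = 10
2^(10 - 1) = 2^9 = 512
Verification: sum of C(10,k) for even k = 1 + 45 + 210 + 210 + 45 + 1 = 512
Result = 512


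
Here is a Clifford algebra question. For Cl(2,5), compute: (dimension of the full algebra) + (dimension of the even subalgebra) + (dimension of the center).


n = 2 + 5 = 7
Total dim = 2^7 = 128
Even subalgebra dim = 2^6 = 64
n is odd, so center dim = 2
Sum = 128 + 64 + 2 = 194


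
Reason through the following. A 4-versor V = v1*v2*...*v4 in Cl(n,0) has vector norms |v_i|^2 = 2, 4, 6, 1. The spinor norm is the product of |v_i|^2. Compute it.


Spinor norm N(V) = |v1|^2 * |v2|^2 * ... * |v4|^2
= 2 * 4 * 6 * 1
Running product: 2, 8, 48, 48
N(V) = 48


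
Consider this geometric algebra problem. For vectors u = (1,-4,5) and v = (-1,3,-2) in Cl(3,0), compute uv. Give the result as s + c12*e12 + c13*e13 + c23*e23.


In Cl(3,0): e_i^2 = 1, e_ie_j = -e_je_i for i != j.
Scalar part = u . v = 1*(-1) + (-4)*3 + 5*(-2)
= -1 + (-12) + (-10) = -23
e12 coeff = 1*3 - (-4)*(-1) = 3 - 4 = -1
e13 coeff = 1*(-2) - 5*(-1) = -2 - (-5) = 3
e23 coeff = (-4)*(-2) - 5*3 = 8 - 15 = -7
uv = -23 - 1*e12 + 3*e13 - 7*e23


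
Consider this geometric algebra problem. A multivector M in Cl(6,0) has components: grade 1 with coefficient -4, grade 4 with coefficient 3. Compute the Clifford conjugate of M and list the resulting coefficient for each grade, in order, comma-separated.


Clifford conjugate sign for grade k: (-1)^(k(k+1)/2)
Grade 1: (-1)^(1*2/2) = (-1)^1 = -1, coeff -4 -> 4
Grade 4: (-1)^(4*5/2) = (-1)^10 = 1, coeff 3 -> 3
Conjugated coefficients: 4, 3


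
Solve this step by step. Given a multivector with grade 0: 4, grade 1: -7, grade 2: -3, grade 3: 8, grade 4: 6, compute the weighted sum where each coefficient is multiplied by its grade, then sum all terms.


Grade-weighted sum = sum of grade_k * coefficient_k
0*4 = 0
1*(-7) = -7
2*(-3) = -6
3*8 = 24
4*6 = 24
Total = 0 + (-7) + (-6) + 24 + 24 = 35


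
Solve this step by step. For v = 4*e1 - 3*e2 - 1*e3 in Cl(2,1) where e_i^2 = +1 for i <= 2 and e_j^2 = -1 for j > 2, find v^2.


v^2 = sum of c_i^2 * e_i^2
Positive signature terms (e_i^2 = +1): 4^2 + (-3)^2 = 25
Negative signature terms (e_j^2 = -1): (-1)^2 = 1
v^2 = 25 - 1 = 24


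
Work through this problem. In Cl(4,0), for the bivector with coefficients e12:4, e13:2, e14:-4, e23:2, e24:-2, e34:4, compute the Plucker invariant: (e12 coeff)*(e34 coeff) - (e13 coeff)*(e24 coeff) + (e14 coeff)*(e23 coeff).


Plucker relation: af - be + cd
a*f = 4*4 = 16
b*e = 2*(-2) = -4
c*d = (-4)*2 = -8
af - be + cd = 16 - (-4) + (-8)
= 12


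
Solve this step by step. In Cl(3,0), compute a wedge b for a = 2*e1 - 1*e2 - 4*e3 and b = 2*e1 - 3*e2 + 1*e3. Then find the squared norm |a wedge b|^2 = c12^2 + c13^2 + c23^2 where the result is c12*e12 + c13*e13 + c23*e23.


a wedge b = (a1*b2 - a2*b1)*e12 + (a1*b3 - a3*b1)*e13 + (a2*b3 - a3*b2)*e23
e12 coeff: 2*(-3) - (-1)*2 = -6 - (-2) = -4
e13 coeff: 2*1 - (-4)*2 = 2 - (-8) = 10
e23 coeff: (-1)*1 - (-4)*(-3) = -1 - 12 = -13
|a wedge b|^2 = (-4)^2 + 10^2 + (-13)^2
= 16 + 100 + 169
= 285


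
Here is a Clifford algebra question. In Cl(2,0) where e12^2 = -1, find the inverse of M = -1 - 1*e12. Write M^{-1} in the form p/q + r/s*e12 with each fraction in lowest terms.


M = -1 - 1*e12, where e12^2 = -1.
Since M commutes with its reverse ~M = a - b*e12, M * ~M = a^2 - b^2*e12^2 = a^2 + b^2.
So M^{-1} = ~M / (a^2 + b^2) = (a - b*e12)/(a^2 + b^2).
a^2 + b^2 = 1 + 1 = 2
Scalar part = -1/2 = -1/2
Bivector coeff = 1/2 = 1/2
M^{-1} = -1/2 + 1/2*e12


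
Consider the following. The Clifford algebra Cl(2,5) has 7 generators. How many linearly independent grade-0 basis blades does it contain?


Number of grade-k basis blades in Cl(p,q) with n = p + q is C(n, k).
n = 2 + 5 = 7
C(7, 0) = 7! / (0! * 7!)
= 5040 / (1 * 5040)
= 1


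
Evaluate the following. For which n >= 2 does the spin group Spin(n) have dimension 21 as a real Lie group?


dim Spin(n) = dim so(n) = n(n-1)/2.
Solve n(n-1)/2 = 21, i.e. n^2 - n - 42 = 0.
Discriminant = 1 + 8*21 = 169
n = (1 + sqrt(169))/2 = (1 + 13)/2 = 7


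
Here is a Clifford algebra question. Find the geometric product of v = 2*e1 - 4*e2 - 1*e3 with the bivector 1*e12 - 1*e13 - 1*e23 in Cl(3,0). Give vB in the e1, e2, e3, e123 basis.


vB has grade-1 (vector) and grade-3 (trivector) parts: vB = (v _| B) + (v ^ B).
Vector part <vB>_1:
  e1: -v2*b12 - v3*b13 = -(-4)*(1) - (-1)*(-1) = 3
  e2: v1*b12 - v3*b23 = (2)*(1) - (-1)*(-1) = 1
  e3: v1*b13 + v2*b23 = (2)*(-1) + (-4)*(-1) = 2
Trivector part <vB>_3:
  e123: v1*b23 - v2*b13 + v3*b12 = (2)*(-1) - (-4)*(-1) + (-1)*(1) = -7
vB = 3*e1 + 1*e2 + 2*e3 - 7*e123


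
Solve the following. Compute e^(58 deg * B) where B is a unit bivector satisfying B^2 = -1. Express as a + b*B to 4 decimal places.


For a unit bivector B with B^2 = -1, the exponential series gives
e^(theta*B) = cos(theta) + sin(theta)*B (the GA analogue of Euler's formula).
theta = 58 degrees = 1.012291 rad
cos(58 deg) = 0.5299
sin(58 deg) = 0.8480
exp(theta*B) = 0.5299 + 0.8480*B


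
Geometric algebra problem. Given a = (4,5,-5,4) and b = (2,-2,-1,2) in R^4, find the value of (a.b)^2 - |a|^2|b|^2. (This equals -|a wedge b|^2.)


a . b = 4*2 + 5*(-2) + (-5)*(-1) + 4*2
= 8 + (-10) + 5 + 8 = 11
|a|^2 = 4^2 + 5^2 + (-5)^2 + 4^2 = 82
|b|^2 = 2^2 + (-2)^2 + (-1)^2 + 2^2 = 13
(a.b)^2 = 11^2 = 121
|a|^2 * |b|^2 = 82 * 13 = 1066
Result = 121 - 1066 = -945


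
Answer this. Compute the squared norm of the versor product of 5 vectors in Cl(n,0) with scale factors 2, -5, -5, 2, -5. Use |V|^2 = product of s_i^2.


Each vector v_i has |v_i|^2 = s_i^2
Squared scales: 2^2 = 4, (-5)^2 = 25, (-5)^2 = 25, 2^2 = 4, (-5)^2 = 25
|V|^2 = 4 * 25 * 25 * 4 * 25
= 250000


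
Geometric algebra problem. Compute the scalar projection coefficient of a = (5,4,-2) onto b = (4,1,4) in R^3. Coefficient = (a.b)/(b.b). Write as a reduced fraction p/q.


Projection coefficient = (a . b) / (b . b)
a . b = 5*4 + 4*1 + (-2)*4
= 20 + 4 + (-8) = 16
b . b = 4^2 + 1^2 + 4^2
= 16 + 1 + 16 = 33
Coefficient = 16/33
In lowest terms: 16/33


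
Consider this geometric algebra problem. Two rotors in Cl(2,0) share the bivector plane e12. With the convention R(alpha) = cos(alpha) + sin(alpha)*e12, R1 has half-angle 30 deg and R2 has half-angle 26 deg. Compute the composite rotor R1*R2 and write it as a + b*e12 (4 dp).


Same-plane rotors commute and their half-angles add:
R1*R2 = cos(a1 + a2) + sin(a1 + a2)*e12.
a1 + a2 = 30 + 26 = 56 deg
cos(56 deg) = 0.5592
sin(56 deg) = 0.8290
R1*R2 = 0.5592 + 0.8290*e12


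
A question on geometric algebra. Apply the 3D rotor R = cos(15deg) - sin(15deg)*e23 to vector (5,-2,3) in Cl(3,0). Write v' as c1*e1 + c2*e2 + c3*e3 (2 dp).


Rotor R = cos(15deg) - sin(15deg)*e23
Rotation angle theta = 2 * 15 = 30 degrees in the e23 plane (e2 -> e3).
The component perpendicular to the plane (e1) is invariant: v'_1 = v1 = 5.00
cos(30deg) = 0.8660, sin(30deg) = 0.5000
v'_2 = v2*cos(theta) - v3*sin(theta) = -2*0.8660 - 3*0.5000 = -3.23
v'_3 = v2*sin(theta) + v3*cos(theta) = -2*0.5000 + 3*0.8660 = 1.60
v' = 5.00*e1 - 3.23*e2 + 1.60*e3


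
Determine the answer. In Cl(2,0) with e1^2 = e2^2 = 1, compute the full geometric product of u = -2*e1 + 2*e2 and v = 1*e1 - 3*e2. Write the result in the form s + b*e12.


Expand: (-2*e1 + 2*e2)(1*e1 - 3*e2)
= (-2)*1*e1e1 + (-2)*(-3)*e1e2 + 2*1*e2e1 + 2*(-3)*e2e2
Using e1^2 = e2^2 = 1, e2e1 = -e1e2:
Scalar part s = (-2)*1 + 2*(-3) = -2 + (-6) = -8
Bivector part b = (-2)*(-3) - 2*1 = 6 - 2 = 4
uv = -8 + 4*e12


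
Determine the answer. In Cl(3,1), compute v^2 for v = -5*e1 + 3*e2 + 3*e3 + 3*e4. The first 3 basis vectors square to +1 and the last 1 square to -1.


v^2 = sum of c_i^2 * e_i^2
Positive signature terms (e_i^2 = +1): (-5)^2 + 3^2 + 3^2 = 43
Negative signature terms (e_j^2 = -1): 3^2 = 9
v^2 = 43 - 9 = 34


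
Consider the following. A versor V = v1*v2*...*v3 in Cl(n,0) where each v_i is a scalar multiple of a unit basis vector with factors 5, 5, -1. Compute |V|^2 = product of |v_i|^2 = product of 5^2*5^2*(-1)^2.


Each vector v_i has |v_i|^2 = s_i^2
Squared scales: 5^2 = 25, 5^2 = 25, (-1)^2 = 1
|V|^2 = 25 * 25 * 1
= 625


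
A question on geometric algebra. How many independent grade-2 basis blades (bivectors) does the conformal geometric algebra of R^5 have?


The conformal model of R^5 uses Cl(6,1) with m = 5 + 2 = 7 generators.
Number of grade-2 blades = C(m, 2) = C(7, 2)
= 7*6/2 = 21


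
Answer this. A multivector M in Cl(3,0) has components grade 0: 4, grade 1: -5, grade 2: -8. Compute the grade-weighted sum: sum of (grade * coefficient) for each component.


Grade-weighted sum = sum of grade_k * coefficient_k
0*4 = 0
1*(-5) = -5
2*(-8) = -16
Total = 0 + (-5) + (-16) = -21


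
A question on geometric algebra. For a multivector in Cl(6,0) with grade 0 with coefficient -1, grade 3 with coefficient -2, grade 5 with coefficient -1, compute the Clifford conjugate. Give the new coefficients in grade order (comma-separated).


Clifford conjugate sign for grade k: (-1)^(k(k+1)/2)
Grade 0: (-1)^(0*1/2) = (-1)^0 = 1, coeff -1 -> -1
Grade 3: (-1)^(3*4/2) = (-1)^6 = 1, coeff -2 -> -2
Grade 5: (-1)^(5*6/2) = (-1)^15 = -1, coeff -1 -> 1
Conjugated coefficients: -1, -2, 1


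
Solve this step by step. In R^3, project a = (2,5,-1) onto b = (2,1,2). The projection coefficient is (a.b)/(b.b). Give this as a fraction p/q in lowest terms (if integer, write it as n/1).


Projection coefficient = (a . b) / (b . b)
a . b = 2*2 + 5*1 + (-1)*2
= 4 + 5 + (-2) = 7
b . b = 2^2 + 1^2 + 2^2
= 4 + 1 + 4 = 9
Coefficient = 7/9
In lowest terms: 7/9


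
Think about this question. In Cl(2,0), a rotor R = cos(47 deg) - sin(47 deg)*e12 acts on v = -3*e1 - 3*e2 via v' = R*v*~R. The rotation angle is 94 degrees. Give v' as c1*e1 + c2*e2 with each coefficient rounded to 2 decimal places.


Rotor R = cos(47deg) - sin(47deg)*e12
Rotation angle theta = 2 * 47 = 94 degrees
v' = R*v*~R rotates v by theta.
cos(94deg) = -0.0698, sin(94deg) = 0.9976
v'_1 = -3*cos(94deg) - (-3)*sin(94deg)
= -3*(-0.0698) - (-3)*0.9976
= 3.20
v'_2 = -3*sin(94deg) + (-3)*cos(94deg)
= -3*0.9976 + (-3)*(-0.0698)
= -2.78
v' = 3.20*e1 - 2.78*e2


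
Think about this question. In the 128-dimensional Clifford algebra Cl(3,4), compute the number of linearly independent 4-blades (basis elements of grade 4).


Number of grade-k basis blades in Cl(p,q) with n = p + q is C(n, k).
n = 3 + 4 = 7
C(7, 4) = 7! / (4! * 3!)
= 5040 / (24 * 6)
= 35


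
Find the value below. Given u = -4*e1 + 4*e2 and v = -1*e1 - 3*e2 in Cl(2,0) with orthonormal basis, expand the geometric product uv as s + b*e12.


Expand: (-4*e1 + 4*e2)(-1*e1 - 3*e2)
= (-4)*(-1)*e1e1 + (-4)*(-3)*e1e2 + 4*(-1)*e2e1 + 4*(-3)*e2e2
Using e1^2 = e2^2 = 1, e2e1 = -e1e2:
Scalar part s = (-4)*(-1) + 4*(-3) = 4 + (-12) = -8
Bivector part b = (-4)*(-3) - 4*(-1) = 12 - (-4) = 16
uv = -8 + 16*e12


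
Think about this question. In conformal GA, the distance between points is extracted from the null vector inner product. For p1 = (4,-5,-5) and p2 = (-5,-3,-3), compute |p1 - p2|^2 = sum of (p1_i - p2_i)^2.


p1 - p2 = (9, -2, -2)
|p1 - p2|^2 = 9^2 + (-2)^2 + (-2)^2
= 81 + 4 + 4
= 89


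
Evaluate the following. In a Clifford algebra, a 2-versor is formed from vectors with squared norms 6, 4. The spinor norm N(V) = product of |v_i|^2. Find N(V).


Spinor norm N(V) = |v1|^2 * |v2|^2 * ... * |v2|^2
= 6 * 4
Running product: 6, 24
N(V) = 24


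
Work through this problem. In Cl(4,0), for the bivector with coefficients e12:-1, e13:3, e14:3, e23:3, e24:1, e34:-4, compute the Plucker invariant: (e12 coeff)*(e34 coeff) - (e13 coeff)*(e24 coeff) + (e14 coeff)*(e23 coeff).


Plucker relation: af - be + cd
a*f = (-1)*(-4) = 4
b*e = 3*1 = 3
c*d = 3*3 = 9
af - be + cd = 4 - 3 + 9
= 10


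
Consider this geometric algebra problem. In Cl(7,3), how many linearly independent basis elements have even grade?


Even subalgebra dimension = 2^(n-1)
n = 7 + 3 = 10
2^(10 - 1) = 2^9 = 512
Verification: sum of C(10,k) for even k = 1 + 45 + 210 + 210 + 45 + 1 = 512
Result = 512


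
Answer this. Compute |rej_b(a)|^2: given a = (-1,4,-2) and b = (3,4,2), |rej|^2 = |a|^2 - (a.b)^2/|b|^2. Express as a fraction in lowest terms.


|a|^2 = (-1)^2 + 4^2 + (-2)^2 = 21
|b|^2 = 3^2 + 4^2 + 2^2 = 29
a . b = (-1)*3 + 4*4 + (-2)*2 = 9
(a.b)^2 = 9^2 = 81
|rej|^2 = 21 - 81/29
= (609 - 81)/29
= 528/29
In lowest terms: 528/29


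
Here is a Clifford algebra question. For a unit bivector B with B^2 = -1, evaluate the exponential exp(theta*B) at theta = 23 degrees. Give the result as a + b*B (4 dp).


For a unit bivector B with B^2 = -1, the exponential series gives
e^(theta*B) = cos(theta) + sin(theta)*B (the GA analogue of Euler's formula).
theta = 23 degrees = 0.401426 rad
cos(23 deg) = 0.9205
sin(23 deg) = 0.3907
exp(theta*B) = 0.9205 + 0.3907*B


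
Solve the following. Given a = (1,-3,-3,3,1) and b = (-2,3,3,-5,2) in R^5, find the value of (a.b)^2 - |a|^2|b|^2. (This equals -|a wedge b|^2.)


a . b = 1*(-2) + (-3)*3 + (-3)*3 + 3*(-5) + 1*2
= -2 + (-9) + (-9) + (-15) + 2 = -33
|a|^2 = 1^2 + (-3)^2 + (-3)^2 + 3^2 + 1^2 = 29
|b|^2 = (-2)^2 + 3^2 + 3^2 + (-5)^2 + 2^2 = 51
(a.b)^2 = (-33)^2 = 1089
|a|^2 * |b|^2 = 29 * 51 = 1479
Result = 1089 - 1479 = -390


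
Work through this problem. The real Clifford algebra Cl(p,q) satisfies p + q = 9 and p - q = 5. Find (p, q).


We need p + q = 9 and p - q = 5.
Adding: 2p = 9 + 5 = 14, so p = 7.
Then q = 9 - 7 = 2.
(p, q) = (7, 2)


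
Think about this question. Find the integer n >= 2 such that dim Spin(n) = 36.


dim Spin(n) = dim so(n) = n(n-1)/2.
Solve n(n-1)/2 = 36, i.e. n^2 - n - 72 = 0.
Discriminant = 1 + 8*36 = 289
n = (1 + sqrt(289))/2 = (1 + 17)/2 = 9


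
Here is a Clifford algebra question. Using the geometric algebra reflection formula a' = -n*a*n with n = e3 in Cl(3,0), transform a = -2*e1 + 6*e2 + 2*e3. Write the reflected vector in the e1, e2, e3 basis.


Reflection formula: a' = -n*a*n, with n = e3 (unit vector, n^2 = 1).
For reflection through hyperplane perp to e3:
The component along e3 flips sign, others stay.
a = (-2, 6, 2)
a' = (-2, 6, -2)
a' = -2*e1 + 6*e2 - 2*e3


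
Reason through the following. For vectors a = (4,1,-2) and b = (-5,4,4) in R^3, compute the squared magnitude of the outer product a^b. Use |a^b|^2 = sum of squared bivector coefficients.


a wedge b = (a1*b2 - a2*b1)*e12 + (a1*b3 - a3*b1)*e13 + (a2*b3 - a3*b2)*e23
e12 coeff: 4*4 - 1*(-5) = 16 - (-5) = 21
e13 coeff: 4*4 - (-2)*(-5) = 16 - 10 = 6
e23 coeff: 1*4 - (-2)*4 = 4 - (-8) = 12
|a wedge b|^2 = 21^2 + 6^2 + 12^2
= 441 + 36 + 144
= 621


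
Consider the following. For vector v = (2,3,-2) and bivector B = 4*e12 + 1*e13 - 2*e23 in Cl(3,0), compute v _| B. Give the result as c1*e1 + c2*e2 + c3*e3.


Left contraction v _| B = <vB>_1 (grade-1 part of the geometric product vB).
Using e1_|e12 = e2, e2_|e12 = -e1, e1_|e13 = e3, e3_|e13 = -e1, e2_|e23 = e3, e3_|e23 = -e2:
e1 coeff: -v2*b12 - v3*b13 = -(3)*(4) - (-2)*(1) = -10
e2 coeff: v1*b12 - v3*b23 = (2)*(4) - (-2)*(-2) = 4
e3 coeff: v1*b13 + v2*b23 = (2)*(1) + (3)*(-2) = -4
v _| B = -10*e1 + 4*e2 - 4*e3


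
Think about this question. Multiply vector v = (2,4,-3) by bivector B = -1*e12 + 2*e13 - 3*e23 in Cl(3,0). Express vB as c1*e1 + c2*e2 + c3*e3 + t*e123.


vB has grade-1 (vector) and grade-3 (trivector) parts: vB = (v _| B) + (v ^ B).
Vector part <vB>_1:
  e1: -v2*b12 - v3*b13 = -(4)*(-1) - (-3)*(2) = 10
  e2: v1*b12 - v3*b23 = (2)*(-1) - (-3)*(-3) = -11
  e3: v1*b13 + v2*b23 = (2)*(2) + (4)*(-3) = -8
Trivector part <vB>_3:
  e123: v1*b23 - v2*b13 + v3*b12 = (2)*(-3) - (4)*(2) + (-3)*(-1) = -11
vB = 10*e1 - 11*e2 - 8*e3 - 11*e123


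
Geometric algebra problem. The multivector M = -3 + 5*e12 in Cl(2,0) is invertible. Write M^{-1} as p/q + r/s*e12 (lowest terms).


M = -3 + 5*e12, where e12^2 = -1.
Since M commutes with its reverse ~M = a - b*e12, M * ~M = a^2 - b^2*e12^2 = a^2 + b^2.
So M^{-1} = ~M / (a^2 + b^2) = (a - b*e12)/(a^2 + b^2).
a^2 + b^2 = 9 + 25 = 34
Scalar part = -3/34 = -3/34
Bivector coeff = -5/34 = -5/34
M^{-1} = -3/34 - 5/34*e12


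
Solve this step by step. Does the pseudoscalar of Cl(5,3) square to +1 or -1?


The pseudoscalar I = e1...e_n (product of all n generators) of Cl(p,q) satisfies I^2 = (-1)^(q + n(n-1)/2).
p = 5, q = 3, n = p + q = 8
n(n-1)/2 = 8 * 7 / 2 = 28
Exponent = q + n(n-1)/2 = 3 + 28 = 31
I^2 = (-1)^31 = -1


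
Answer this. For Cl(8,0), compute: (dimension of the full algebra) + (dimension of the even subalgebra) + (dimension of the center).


n = 8 + 0 = 8
Total dim = 2^8 = 256
Even subalgebra dim = 2^7 = 128
n is even, so center dim = 1
Sum = 256 + 128 + 1 = 385


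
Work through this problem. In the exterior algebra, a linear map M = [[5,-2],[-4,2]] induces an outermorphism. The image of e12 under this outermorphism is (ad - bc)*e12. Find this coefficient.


The outermorphism of a linear map f sends e1^e2 to f(e1)^f(e2).
f(e1) = 5*e1 - 4*e2
f(e2) = -2*e1 + 2*e2
f(e1) ^ f(e2) = (5*e1 - 4*e2) ^ (-2*e1 + 2*e2)
= 5*2*e12 + (-4)*(-2)*e21
= (10 - 8)*e12
= 2*e12
Coefficient = 2


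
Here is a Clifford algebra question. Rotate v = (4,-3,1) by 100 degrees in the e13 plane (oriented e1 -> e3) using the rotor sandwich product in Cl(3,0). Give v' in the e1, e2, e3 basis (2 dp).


Rotor R = cos(50deg) - sin(50deg)*e13
Rotation angle theta = 2 * 50 = 100 degrees in the e13 plane (e1 -> e3).
The component perpendicular to the plane (e2) is invariant: v'_2 = v2 = -3.00
cos(100deg) = -0.1736, sin(100deg) = 0.9848
v'_1 = v1*cos(theta) - v3*sin(theta) = 4*(-0.1736) - 1*0.9848 = -1.68
v'_3 = v1*sin(theta) + v3*cos(theta) = 4*0.9848 + 1*(-0.1736) = 3.77
v' = -1.68*e1 - 3.00*e2 + 3.77*e3
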